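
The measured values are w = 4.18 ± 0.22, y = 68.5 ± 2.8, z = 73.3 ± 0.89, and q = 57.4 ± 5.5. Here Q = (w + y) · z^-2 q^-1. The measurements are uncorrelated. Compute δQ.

Let u = w + y = 72.7. δu = √(δw² + δy²) = √(0.0484 + 7.84) = 2.81, so δu/u = 0.0386.
Q is then a monomial in u, z, q:
δQ/Q = √((δu/u)² + (-2·δz/z)² + (-1·δq/q)²) = √(0.00149 + 0.000590 + 0.00918) = 0.106
Q = 0.000236, so δQ = 0.106 × 0.000236 = 2.5e-05.

2.5e-05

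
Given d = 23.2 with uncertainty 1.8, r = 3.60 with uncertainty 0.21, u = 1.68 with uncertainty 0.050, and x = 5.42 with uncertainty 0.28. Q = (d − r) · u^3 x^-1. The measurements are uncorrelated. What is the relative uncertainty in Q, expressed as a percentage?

13.9%

Let w = d − r = 19.6. δw = √(δd² + δr²) = √(3.24 + 0.0441) = 1.81, so δw/w = 0.0925.
Q is then a monomial in w, u, x:
δQ/Q = √((δw/w)² + (3·δu/u)² + (-1·δx/x)²) = √(0.00855 + 0.00797 + 0.00267) = 0.139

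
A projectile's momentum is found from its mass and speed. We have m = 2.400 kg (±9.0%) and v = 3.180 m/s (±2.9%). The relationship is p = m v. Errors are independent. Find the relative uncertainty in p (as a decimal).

0.0946

Since p is a product/quotient, work with relative uncertainties:
  (1·δm/m)² = (1×0.0900)² = 0.00810;  (1·δv/v)² = (1×0.0290)² = 0.000841
δp/p = √(0.00894) = 0.0946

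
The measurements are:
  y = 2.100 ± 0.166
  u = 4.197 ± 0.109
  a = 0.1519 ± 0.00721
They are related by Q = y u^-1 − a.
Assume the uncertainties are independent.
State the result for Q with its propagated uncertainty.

Let p = y·u^-1 = 0.5004. δp/p = √((1·δy/y)² + (-1·δu/u)²) = √(0.00625 + 0.000674) = 0.0832, so δp = 0.0416.
Q = p − a: δQ = √(δp² + δa²) = √(0.00173 + 5.2e-05) = 0.0423
Q = 0.3485.

0.3485 ± 0.0423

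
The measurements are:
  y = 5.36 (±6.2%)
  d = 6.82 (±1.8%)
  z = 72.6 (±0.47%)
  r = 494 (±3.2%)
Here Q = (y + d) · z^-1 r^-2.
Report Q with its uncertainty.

(6.87 ± 0.484) × 10^-7

Let u = y + d = 12.2. δu = √(δy² + δd²) = √(0.110 + 0.0151) = 0.354, so δu/u = 0.0291.
Q is then a monomial in u, z, r:
δQ/Q = √((δu/u)² + (-1·δz/z)² + (-2·δr/r)²) = √(0.000846 + 2.21e-05 + 0.00410) = 0.0705
Q = 6.87e-07, so δQ = 0.0705 × 6.87e-07 = 4.84e-08.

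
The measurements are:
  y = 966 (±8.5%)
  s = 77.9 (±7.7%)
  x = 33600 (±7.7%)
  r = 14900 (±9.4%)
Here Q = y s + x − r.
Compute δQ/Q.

0.0971

Let p = y·s = 75300. δp/p = √((1·δy/y)² + (1·δs/s)²) = √(0.00723 + 0.00593) = 0.115, so δp = 8630.
Q = p + x − r: δQ = √(δp² + δx² + δr²) = √(7.45e+07 + 6.69e+06 + 1.96e+06) = 9120
Q = 94000, so δQ/Q = 9120/94000 = 0.0971.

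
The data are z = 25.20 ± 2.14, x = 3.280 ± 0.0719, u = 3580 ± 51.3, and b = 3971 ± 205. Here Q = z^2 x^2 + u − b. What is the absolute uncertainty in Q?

1220

Let p = z^2·x^2 = 6832. δp/p = √((2·δz/z)² + (2·δx/x)²) = √(0.0288 + 0.00192) = 0.175, so δp = 1200.
Q = p + u − b: δQ = √(δp² + δu² + δb²) = √(1.44e+06 + 2630 + 42000) = 1220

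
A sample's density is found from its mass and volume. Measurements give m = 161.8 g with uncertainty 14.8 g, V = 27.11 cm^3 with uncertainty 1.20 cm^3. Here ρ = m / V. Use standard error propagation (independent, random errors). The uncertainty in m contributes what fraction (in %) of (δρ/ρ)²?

(δρ/ρ)² = (1·δm/m)² + (-1·δV/V)²
  m term: (1×0.0915)² = 0.00837
  V term: (-1×0.0443)² = 0.00196
Total = 0.0103. Share from m = 0.00837/0.0103 = 0.810.

81.0%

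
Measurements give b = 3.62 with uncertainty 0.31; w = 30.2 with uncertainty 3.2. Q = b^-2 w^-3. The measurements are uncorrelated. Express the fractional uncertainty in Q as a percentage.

36.1%

Since Q is a product/quotient, work with relative uncertainties:
  (-2·δb/b)² = (-2×0.0856)² = 0.0293;  (-3·δw/w)² = (-3×0.106)² = 0.101
δQ/Q = √(0.130) = 0.361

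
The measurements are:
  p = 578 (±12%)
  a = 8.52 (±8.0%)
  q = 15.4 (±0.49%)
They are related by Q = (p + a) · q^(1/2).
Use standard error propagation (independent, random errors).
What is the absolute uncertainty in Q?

Let u = p + a = 587. δu = √(δp² + δa²) = √(4810 + 0.465) = 69.4, so δu/u = 0.118.
Q is then a monomial in u, q:
δQ/Q = √((δu/u)² + (½·δq/q)²) = √(0.0140 + 6e-06) = 0.118
Q = 2300, so δQ = 0.118 × 2300 = 272.

272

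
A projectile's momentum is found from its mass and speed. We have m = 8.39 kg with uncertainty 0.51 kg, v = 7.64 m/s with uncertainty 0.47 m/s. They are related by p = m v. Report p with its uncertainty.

64.1 ± 5.54 kg·m/s

Relative error in a monomial: (δp/p)² = Σ (nᵢ · δxᵢ/xᵢ)².
  (1·δm/m)² = (1×0.0608)² = 0.00370;  (1·δv/v)² = (1×0.0615)² = 0.00378
δp/p = √(0.00748) = 0.0865
p = 64.1 kg·m/s, so δp = 0.0865 × 64.1 = 5.54 kg·m/s.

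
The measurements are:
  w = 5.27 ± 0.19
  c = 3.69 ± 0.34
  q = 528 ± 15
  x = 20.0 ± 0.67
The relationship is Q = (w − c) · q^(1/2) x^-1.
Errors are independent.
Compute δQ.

Let u = w − c = 1.58. δu = √(δw² + δc²) = √(0.0361 + 0.116) = 0.389, so δu/u = 0.247.
Q is then a monomial in u, q, x:
δQ/Q = √((δu/u)² + (½·δq/q)² + (-1·δx/x)²) = √(0.0608 + 0.000202 + 0.00112) = 0.249
Q = 1.82, so δQ = 0.249 × 1.82 = 0.452.

0.452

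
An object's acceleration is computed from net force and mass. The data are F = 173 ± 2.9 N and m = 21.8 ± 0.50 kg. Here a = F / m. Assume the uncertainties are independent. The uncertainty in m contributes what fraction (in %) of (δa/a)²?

65.2%

(δa/a)² = (1·δF/F)² + (-1·δm/m)²
  F term: (1×0.0168)² = 0.000281
  m term: (-1×0.0229)² = 0.000526
Total = 0.000807. Share from m = 0.000526/0.000807 = 0.652.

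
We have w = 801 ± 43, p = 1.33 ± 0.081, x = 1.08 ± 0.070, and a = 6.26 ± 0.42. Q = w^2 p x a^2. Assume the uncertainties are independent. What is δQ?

Products/powers → add relative errors in quadrature, weighted by exponent:
  (2·δw/w)² = (2×0.0537)² = 0.0115;  (1·δp/p)² = (1×0.0609)² = 0.00371;  (1·δx/x)² = (1×0.0648)² = 0.00420;  (2·δa/a)² = (2×0.0671)² = 0.0180
δQ/Q = √(0.0374) = 0.194
Q = 3.61e+07, so δQ = 0.194 × 3.61e+07 = 6.99e+06.

6.99e+06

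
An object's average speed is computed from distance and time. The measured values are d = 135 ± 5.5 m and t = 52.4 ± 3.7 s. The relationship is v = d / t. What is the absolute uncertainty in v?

0.210 m/s

Since v is a product/quotient, work with relative uncertainties:
  (1·δd/d)² = (1×0.0407)² = 0.00166;  (-1·δt/t)² = (-1×0.0706)² = 0.00499
δv/v = √(0.00665) = 0.0815
v = 2.58 m/s, so δv = 0.0815 × 2.58 = 0.210 m/s.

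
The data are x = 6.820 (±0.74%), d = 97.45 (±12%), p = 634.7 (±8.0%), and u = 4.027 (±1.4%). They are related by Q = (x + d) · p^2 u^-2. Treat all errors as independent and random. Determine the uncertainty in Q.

5.11e+05

Let w = x + d = 104.3. δw = √(δx² + δd²) = √(0.00255 + 137) = 11.7, so δw/w = 0.112.
Q is then a monomial in w, p, u:
δQ/Q = √((δw/w)² + (2·δp/p)² + (-2·δu/u)²) = √(0.0126 + 0.0256 + 0.000784) = 0.197
Q = 2.59e+06, so δQ = 0.197 × 2.59e+06 = 5.11e+05.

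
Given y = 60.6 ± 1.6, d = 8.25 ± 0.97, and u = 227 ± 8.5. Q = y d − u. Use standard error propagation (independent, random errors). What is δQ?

Let p = y·d = 500. δp/p = √((1·δy/y)² + (1·δd/d)²) = √(0.000697 + 0.0138) = 0.121, so δp = 60.2.
Q = p − u: δQ = √(δp² + δu²) = √(3630 + 72.2) = 60.8

60.8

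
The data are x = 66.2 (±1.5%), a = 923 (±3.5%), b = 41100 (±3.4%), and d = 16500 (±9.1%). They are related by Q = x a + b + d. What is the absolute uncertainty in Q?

Let p = x·a = 61100. δp/p = √((1·δx/x)² + (1·δa/a)²) = √(0.000225 + 0.00122) = 0.0381, so δp = 2330.
Q = p + b + d: δQ = √(δp² + δb² + δd²) = √(5.41e+06 + 1.95e+06 + 2.25e+06) = 3100

3100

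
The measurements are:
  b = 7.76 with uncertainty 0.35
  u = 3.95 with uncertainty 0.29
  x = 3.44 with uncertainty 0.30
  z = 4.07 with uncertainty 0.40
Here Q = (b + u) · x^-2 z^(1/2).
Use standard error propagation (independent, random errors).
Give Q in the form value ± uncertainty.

Let w = b + u = 11.7. δw = √(δb² + δu²) = √(0.122 + 0.0841) = 0.455, so δw/w = 0.0388.
Q is then a monomial in w, x, z:
δQ/Q = √((δw/w)² + (-2·δx/x)² + (½·δz/z)²) = √(0.00151 + 0.0304 + 0.00241) = 0.185
Q = 2.00, so δQ = 0.185 × 2.00 = 0.370.

2.00 ± 0.370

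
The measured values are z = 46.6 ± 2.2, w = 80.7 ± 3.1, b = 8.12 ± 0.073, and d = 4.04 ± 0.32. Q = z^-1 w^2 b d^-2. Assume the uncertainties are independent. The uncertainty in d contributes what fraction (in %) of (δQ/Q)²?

75.3%

(δQ/Q)² = (-1·δz/z)² + (2·δw/w)² + (1·δb/b)² + (-2·δd/d)²
  z term: (-1×0.0472)² = 0.00223
  w term: (2×0.0384)² = 0.00590
  b term: (1×0.00899)² = 8.08e-05
  d term: (-2×0.0792)² = 0.0251
Total = 0.0333. Share from d = 0.0251/0.0333 = 0.753.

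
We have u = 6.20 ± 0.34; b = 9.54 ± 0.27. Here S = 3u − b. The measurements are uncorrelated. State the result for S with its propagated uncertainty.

9.06 ± 1.06

Each term contributes (cᵢ δxᵢ)² to (δS)²:
  (3·δu)² = 1.04;  (δb)² = 0.0729
δS = √(1.11) = 1.06
S = 9.06.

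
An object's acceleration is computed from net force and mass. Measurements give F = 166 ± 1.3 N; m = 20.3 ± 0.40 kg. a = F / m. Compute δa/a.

0.0212

a is a product of powers, so relative uncertainties combine in quadrature:
  (1·δF/F)² = (1×0.00783)² = 6.13e-05;  (-1·δm/m)² = (-1×0.0197)² = 0.000388
δa/a = √(0.000450) = 0.0212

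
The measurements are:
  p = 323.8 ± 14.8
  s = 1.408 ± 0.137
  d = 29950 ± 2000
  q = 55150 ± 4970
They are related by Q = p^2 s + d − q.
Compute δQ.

Let w = p^2·s = 147600. δw/w = √((2·δp/p)² + (1·δs/s)²) = √(0.00836 + 0.00947) = 0.134, so δw = 19700.
Q = w + d − q: δQ = √(δw² + δd² + δq²) = √(3.88e+08 + 4e+06 + 2.47e+07) = 20400

20400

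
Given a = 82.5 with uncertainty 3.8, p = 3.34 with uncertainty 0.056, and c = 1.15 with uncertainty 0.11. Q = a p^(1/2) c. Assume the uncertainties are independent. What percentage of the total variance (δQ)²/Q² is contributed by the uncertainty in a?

18.7%

(δQ/Q)² = (1·δa/a)² + (½·δp/p)² + (1·δc/c)²
  a term: (1×0.0461)² = 0.00212
  p term: (0.5×0.0168)² = 7.03e-05
  c term: (1×0.0957)² = 0.00915
Total = 0.0113. Share from a = 0.00212/0.0113 = 0.187.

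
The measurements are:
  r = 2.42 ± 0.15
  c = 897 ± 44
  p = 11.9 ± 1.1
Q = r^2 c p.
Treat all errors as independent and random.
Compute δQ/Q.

0.162

Products/powers → add relative errors in quadrature, weighted by exponent:
  (2·δr/r)² = (2×0.0620)² = 0.0154;  (1·δc/c)² = (1×0.0491)² = 0.00241;  (1·δp/p)² = (1×0.0924)² = 0.00854
δQ/Q = √(0.0263) = 0.162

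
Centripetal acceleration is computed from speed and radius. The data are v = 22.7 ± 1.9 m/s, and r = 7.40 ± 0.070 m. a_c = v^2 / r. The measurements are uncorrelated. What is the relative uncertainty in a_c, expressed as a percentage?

16.8%

For a monomial a_c ∝ v^2, r^-1, fractional errors add in quadrature:
  (2·δv/v)² = (2×0.0837)² = 0.0280;  (-1·δr/r)² = (-1×0.00946)² = 8.95e-05
δa_c/a_c = √(0.0281) = 0.168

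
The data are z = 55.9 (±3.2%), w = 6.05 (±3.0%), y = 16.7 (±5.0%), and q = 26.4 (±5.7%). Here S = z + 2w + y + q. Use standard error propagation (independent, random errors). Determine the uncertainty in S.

Each term contributes (cᵢ δxᵢ)² to (δS)²:
  (δz)² = 3.20;  (2·δw)² = 0.132;  (δy)² = 0.697;  (δq)² = 2.26
δS = √(6.29) = 2.51

2.51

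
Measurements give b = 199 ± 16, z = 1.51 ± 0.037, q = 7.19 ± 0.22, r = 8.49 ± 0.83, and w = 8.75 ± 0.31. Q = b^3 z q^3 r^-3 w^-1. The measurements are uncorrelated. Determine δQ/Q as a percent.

39.3%

Relative error in a monomial: (δQ/Q)² = Σ (nᵢ · δxᵢ/xᵢ)².
  (3·δb/b)² = (3×0.0804)² = 0.0582;  (1·δz/z)² = (1×0.0245)² = 0.000600;  (3·δq/q)² = (3×0.0306)² = 0.00843;  (-3·δr/r)² = (-3×0.0978)² = 0.0860;  (-1·δw/w)² = (-1×0.0354)² = 0.00126
δQ/Q = √(0.154) = 0.393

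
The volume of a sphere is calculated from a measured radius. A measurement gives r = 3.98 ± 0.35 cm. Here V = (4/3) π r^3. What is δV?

69.7 cm^3

V is a product of powers, so relative uncertainties combine in quadrature:
  (3·δr/r)² = (3×0.0879)² = 0.0696
δV/V = √(0.0696) = 0.264
V = 264 cm^3, so δV = 0.264 × 264 = 69.7 cm^3.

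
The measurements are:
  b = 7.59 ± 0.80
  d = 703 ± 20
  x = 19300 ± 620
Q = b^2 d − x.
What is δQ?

8640

Let p = b^2·d = 40500. δp/p = √((2·δb/b)² + (1·δd/d)²) = √(0.0444 + 0.000809) = 0.213, so δp = 8610.
Q = p − x: δQ = √(δp² + δx²) = √(7.42e+07 + 3.84e+05) = 8640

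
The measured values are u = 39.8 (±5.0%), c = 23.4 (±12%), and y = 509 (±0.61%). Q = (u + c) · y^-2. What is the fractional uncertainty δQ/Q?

0.0558

Let w = u + c = 63.2. δw = √(δu² + δc²) = √(3.96 + 7.88) = 3.44, so δw/w = 0.0545.
Q is then a monomial in w, y:
δQ/Q = √((δw/w)² + (-2·δy/y)²) = √(0.00297 + 0.000149) = 0.0558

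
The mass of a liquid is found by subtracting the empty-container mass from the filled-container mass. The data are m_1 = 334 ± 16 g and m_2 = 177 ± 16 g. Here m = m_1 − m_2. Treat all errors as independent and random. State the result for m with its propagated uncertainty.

157 ± 22.6 g

m is a linear combination, so absolute uncertainties add in quadrature:
  (δm_1)² = 256;  (δm_2)² = 256
δm = √(512) = 22.6 g
m = 157 g.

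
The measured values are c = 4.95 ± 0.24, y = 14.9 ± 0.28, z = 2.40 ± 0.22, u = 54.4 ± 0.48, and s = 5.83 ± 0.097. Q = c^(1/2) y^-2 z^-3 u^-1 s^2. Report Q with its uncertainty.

Products/powers → add relative errors in quadrature, weighted by exponent:
  (½·δc/c)² = (0.5×0.0485)² = 0.000588;  (-2·δy/y)² = (-2×0.0188)² = 0.00141;  (-3·δz/z)² = (-3×0.0917)² = 0.0756;  (-1·δu/u)² = (-1×0.00882)² = 7.79e-05;  (2·δs/s)² = (2×0.0166)² = 0.00111
δQ/Q = √(0.0788) = 0.281
Q = 0.000453, so δQ = 0.281 × 0.000453 = 0.000127.

0.000453 ± 0.000127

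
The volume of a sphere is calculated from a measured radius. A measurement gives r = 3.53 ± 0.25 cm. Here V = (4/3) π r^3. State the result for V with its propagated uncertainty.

184 ± 39.1 cm^3

V ∝ r^3, so δV/V = |3| · δr/r = 3 × 0.0708 = 0.212.
V = 184 cm^3, so δV = 0.212 × 184 = 39.1 cm^3.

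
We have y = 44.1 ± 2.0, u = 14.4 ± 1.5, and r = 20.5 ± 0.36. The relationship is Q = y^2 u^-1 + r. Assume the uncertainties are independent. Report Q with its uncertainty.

156 ± 18.7

Let p = y^2·u^-1 = 135. δp/p = √((2·δy/y)² + (-1·δu/u)²) = √(0.00823 + 0.0109) = 0.138, so δp = 18.7.
Q = p + r: δQ = √(δp² + δr²) = √(348 + 0.130) = 18.7
Q = 156.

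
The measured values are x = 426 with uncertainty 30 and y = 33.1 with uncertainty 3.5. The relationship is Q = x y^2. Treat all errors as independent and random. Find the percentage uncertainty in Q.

Since Q is a product/quotient, work with relative uncertainties:
  (1·δx/x)² = (1×0.0704)² = 0.00496;  (2·δy/y)² = (2×0.106)² = 0.0447
δQ/Q = √(0.0497) = 0.223

22.3%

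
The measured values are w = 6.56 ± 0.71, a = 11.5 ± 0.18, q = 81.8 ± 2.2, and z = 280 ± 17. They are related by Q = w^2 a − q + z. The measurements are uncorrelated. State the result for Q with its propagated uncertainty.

693 ± 109

Let p = w^2·a = 495. δp/p = √((2·δw/w)² + (1·δa/a)²) = √(0.0469 + 0.000245) = 0.217, so δp = 107.
Q = p − q + z: δQ = √(δp² + δq² + δz²) = √(11500 + 4.84 + 289) = 109
Q = 693.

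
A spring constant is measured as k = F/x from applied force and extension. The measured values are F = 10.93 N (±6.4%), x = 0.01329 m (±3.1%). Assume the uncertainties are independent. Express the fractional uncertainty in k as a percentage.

7.11%

Products/powers → add relative errors in quadrature, weighted by exponent:
  (1·δF/F)² = (1×0.0640)² = 0.00410;  (-1·δx/x)² = (-1×0.0310)² = 0.000961
δk/k = √(0.00506) = 0.0711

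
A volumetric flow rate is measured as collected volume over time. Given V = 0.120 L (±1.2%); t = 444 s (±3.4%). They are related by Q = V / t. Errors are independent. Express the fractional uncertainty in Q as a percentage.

3.61%

Q is a product of powers, so relative uncertainties combine in quadrature:
  (1·δV/V)² = (1×0.0120)² = 0.000144;  (-1·δt/t)² = (-1×0.0340)² = 0.00116
δQ/Q = √(0.00130) = 0.0361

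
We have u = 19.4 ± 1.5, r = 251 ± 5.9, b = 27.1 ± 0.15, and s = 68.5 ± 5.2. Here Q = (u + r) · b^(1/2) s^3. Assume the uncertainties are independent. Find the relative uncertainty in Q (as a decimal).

Let w = u + r = 270. δw = √(δu² + δr²) = √(2.25 + 34.8) = 6.09, so δw/w = 0.0225.
Q is then a monomial in w, b, s:
δQ/Q = √((δw/w)² + (½·δb/b)² + (3·δs/s)²) = √(0.000507 + 7.66e-06 + 0.0519) = 0.229

0.229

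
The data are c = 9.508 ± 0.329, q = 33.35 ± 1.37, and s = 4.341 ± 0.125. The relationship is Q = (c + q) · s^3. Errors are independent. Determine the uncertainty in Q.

324

Let u = c + q = 42.86. δu = √(δc² + δq²) = √(0.108 + 1.88) = 1.41, so δu/u = 0.0329.
Q is then a monomial in u, s:
δQ/Q = √((δu/u)² + (3·δs/s)²) = √(0.00108 + 0.00746) = 0.0924
Q = 3506, so δQ = 0.0924 × 3506 = 324.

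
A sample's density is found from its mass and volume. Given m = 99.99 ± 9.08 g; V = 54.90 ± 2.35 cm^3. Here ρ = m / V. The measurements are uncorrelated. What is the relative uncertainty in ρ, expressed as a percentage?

ρ is a product of powers, so relative uncertainties combine in quadrature:
  (1·δm/m)² = (1×0.0908)² = 0.00825;  (-1·δV/V)² = (-1×0.0428)² = 0.00183
δρ/ρ = √(0.0101) = 0.100

10.0%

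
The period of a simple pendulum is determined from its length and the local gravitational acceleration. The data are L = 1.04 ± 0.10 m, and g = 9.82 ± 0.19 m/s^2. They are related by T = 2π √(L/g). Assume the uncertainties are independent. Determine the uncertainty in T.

Each factor contributes (exponent × relative error)² to (δT/T)²:
  (½·δL/L)² = (0.5×0.0962)² = 0.00231;  (−½·δg/g)² = (-0.5×0.0193)² = 9.36e-05
δT/T = √(0.00240) = 0.0490
T = 2.04 s, so δT = 0.0490 × 2.04 = 0.100 s.

0.100 s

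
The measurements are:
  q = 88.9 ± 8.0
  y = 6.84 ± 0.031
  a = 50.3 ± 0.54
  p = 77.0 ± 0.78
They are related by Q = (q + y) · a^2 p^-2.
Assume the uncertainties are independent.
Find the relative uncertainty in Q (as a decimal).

Let u = q + y = 95.7. δu = √(δq² + δy²) = √(64.0 + 0.000961) = 8.00, so δu/u = 0.0836.
Q is then a monomial in u, a, p:
δQ/Q = √((δu/u)² + (2·δa/a)² + (-2·δp/p)²) = √(0.00698 + 0.000461 + 0.000410) = 0.0886

0.0886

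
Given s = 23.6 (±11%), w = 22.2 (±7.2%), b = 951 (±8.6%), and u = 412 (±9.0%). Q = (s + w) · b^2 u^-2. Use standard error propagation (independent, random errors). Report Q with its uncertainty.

Let h = s + w = 45.8. δh = √(δs² + δw²) = √(6.74 + 2.55) = 3.05, so δh/h = 0.0666.
Q is then a monomial in h, b, u:
δQ/Q = √((δh/h)² + (2·δb/b)² + (-2·δu/u)²) = √(0.00443 + 0.0296 + 0.0324) = 0.258
Q = 244, so δQ = 0.258 × 244 = 62.9.

244 ± 62.9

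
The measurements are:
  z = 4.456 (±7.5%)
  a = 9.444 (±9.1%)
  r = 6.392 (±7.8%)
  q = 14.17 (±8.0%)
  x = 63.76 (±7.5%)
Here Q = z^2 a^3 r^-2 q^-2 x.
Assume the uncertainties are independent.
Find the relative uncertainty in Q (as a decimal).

Each factor contributes (exponent × relative error)² to (δQ/Q)²:
  (2·δz/z)² = (2×0.0750)² = 0.0225;  (3·δa/a)² = (3×0.0910)² = 0.0745;  (-2·δr/r)² = (-2×0.0780)² = 0.0243;  (-2·δq/q)² = (-2×0.0800)² = 0.0256;  (1·δx/x)² = (1×0.0750)² = 0.00562
δQ/Q = √(0.153) = 0.391

0.391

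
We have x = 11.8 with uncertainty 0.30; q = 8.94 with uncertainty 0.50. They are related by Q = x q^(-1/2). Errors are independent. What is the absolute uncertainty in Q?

0.149

Relative error in a monomial: (δQ/Q)² = Σ (nᵢ · δxᵢ/xᵢ)².
  (1·δx/x)² = (1×0.0254)² = 0.000646;  (−½·δq/q)² = (-0.5×0.0559)² = 0.000782
δQ/Q = √(0.00143) = 0.0378
Q = 3.95, so δQ = 0.0378 × 3.95 = 0.149.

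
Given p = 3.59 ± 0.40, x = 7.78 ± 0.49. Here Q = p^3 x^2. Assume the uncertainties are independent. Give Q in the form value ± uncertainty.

Since Q is a product/quotient, work with relative uncertainties:
  (3·δp/p)² = (3×0.111)² = 0.112;  (2·δx/x)² = (2×0.0630)² = 0.0159
δQ/Q = √(0.128) = 0.357
Q = 2800, so δQ = 0.357 × 2800 = 1000.

2800 ± 1000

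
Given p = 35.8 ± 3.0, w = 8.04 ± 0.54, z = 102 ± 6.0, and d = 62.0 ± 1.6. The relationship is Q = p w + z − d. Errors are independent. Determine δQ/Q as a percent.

Let h = p·w = 288. δh/h = √((1·δp/p)² + (1·δw/w)²) = √(0.00702 + 0.00451) = 0.107, so δh = 30.9.
Q = h + z − d: δQ = √(δh² + δz² + δd²) = √(956 + 36.0 + 2.56) = 31.5
Q = 328, so δQ/Q = 31.5/328 = 0.0962.

9.62%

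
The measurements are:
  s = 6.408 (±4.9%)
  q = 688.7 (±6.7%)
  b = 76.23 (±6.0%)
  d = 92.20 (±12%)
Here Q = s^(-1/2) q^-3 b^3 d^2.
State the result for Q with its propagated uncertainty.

Each factor contributes (exponent × relative error)² to (δQ/Q)²:
  (−½·δs/s)² = (-0.5×0.0490)² = 0.000600;  (-3·δq/q)² = (-3×0.0670)² = 0.0404;  (3·δb/b)² = (3×0.0600)² = 0.0324;  (2·δd/d)² = (2×0.120)² = 0.0576
δQ/Q = √(0.131) = 0.362
Q = 4.554, so δQ = 0.362 × 4.554 = 1.65.

4.554 ± 1.65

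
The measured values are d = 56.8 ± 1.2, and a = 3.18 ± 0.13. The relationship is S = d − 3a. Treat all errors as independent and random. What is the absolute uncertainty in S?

For a sum/difference, combine absolute errors in quadrature:
  (δd)² = 1.44;  (3·δa)² = 0.152
δS = √(1.59) = 1.26

1.26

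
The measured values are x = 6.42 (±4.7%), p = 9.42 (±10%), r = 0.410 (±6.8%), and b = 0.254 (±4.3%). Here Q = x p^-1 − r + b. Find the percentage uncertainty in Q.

15.4%

Let w = x·p^-1 = 0.682. δw/w = √((1·δx/x)² + (-1·δp/p)²) = √(0.00221 + 0.0100) = 0.110, so δw = 0.0753.
Q = w − r + b: δQ = √(δw² + δr² + δb²) = √(0.00567 + 0.000777 + 0.000119) = 0.0810
Q = 0.526, so δQ/Q = 0.0810/0.526 = 0.154.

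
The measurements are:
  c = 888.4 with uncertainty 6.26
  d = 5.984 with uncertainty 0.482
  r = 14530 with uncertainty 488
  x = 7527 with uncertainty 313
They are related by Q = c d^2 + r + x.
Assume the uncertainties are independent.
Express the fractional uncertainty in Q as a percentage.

Let p = c·d^2 = 31810. δp/p = √((1·δc/c)² + (2·δd/d)²) = √(4.97e-05 + 0.0260) = 0.161, so δp = 5130.
Q = p + r + x: δQ = √(δp² + δr² + δx²) = √(2.63e+07 + 2.38e+05 + 98000) = 5160
Q = 53870, so δQ/Q = 5160/53870 = 0.0958.

9.58%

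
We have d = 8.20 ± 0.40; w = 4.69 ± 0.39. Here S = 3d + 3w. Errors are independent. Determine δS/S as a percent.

4.33%

Absolute uncertainties add in quadrature for a linear combination:
  (3·δd)² = 1.44;  (3·δw)² = 1.37
δS = √(2.81) = 1.68
S = 38.7, so δS/S = 1.68/38.7 = 0.0433.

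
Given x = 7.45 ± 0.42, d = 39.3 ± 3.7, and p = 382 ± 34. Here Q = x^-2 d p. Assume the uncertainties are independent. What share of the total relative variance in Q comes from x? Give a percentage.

43.1%

(δQ/Q)² = (-2·δx/x)² + (1·δd/d)² + (1·δp/p)²
  x term: (-2×0.0564)² = 0.0127
  d term: (1×0.0941)² = 0.00886
  p term: (1×0.0890)² = 0.00792
Total = 0.0295. Share from x = 0.0127/0.0295 = 0.431.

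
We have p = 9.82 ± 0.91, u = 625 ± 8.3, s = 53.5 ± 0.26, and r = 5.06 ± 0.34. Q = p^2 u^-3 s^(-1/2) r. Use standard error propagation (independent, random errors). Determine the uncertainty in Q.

Products/powers → add relative errors in quadrature, weighted by exponent:
  (2·δp/p)² = (2×0.0927)² = 0.0343;  (-3·δu/u)² = (-3×0.0133)² = 0.00159;  (−½·δs/s)² = (-0.5×0.00486)² = 5.9e-06;  (1·δr/r)² = (1×0.0672)² = 0.00451
δQ/Q = √(0.0405) = 0.201
Q = 2.73e-07, so δQ = 0.201 × 2.73e-07 = 5.5e-08.

5.5e-08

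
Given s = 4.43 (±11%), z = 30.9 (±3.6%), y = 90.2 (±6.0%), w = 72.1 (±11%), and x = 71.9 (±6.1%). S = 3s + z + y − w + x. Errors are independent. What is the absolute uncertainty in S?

Sums and differences: (δS)² = Σ (cᵢ δxᵢ)².
  (3·δs)² = 2.14;  (δz)² = 1.24;  (δy)² = 29.3;  (δw)² = 62.9;  (δx)² = 19.2
δS = √(115) = 10.7

10.7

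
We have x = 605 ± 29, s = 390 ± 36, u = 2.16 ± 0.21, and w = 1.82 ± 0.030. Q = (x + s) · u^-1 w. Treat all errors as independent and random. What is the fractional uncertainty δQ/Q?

Let h = x + s = 995. δh = √(δx² + δs²) = √(841 + 1300) = 46.2, so δh/h = 0.0465.
Q is then a monomial in h, u, w:
δQ/Q = √((δh/h)² + (-1·δu/u)² + (1·δw/w)²) = √(0.00216 + 0.00945 + 0.000272) = 0.109

0.109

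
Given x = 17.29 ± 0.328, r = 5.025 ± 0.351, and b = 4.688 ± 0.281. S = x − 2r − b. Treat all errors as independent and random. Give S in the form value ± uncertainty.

Absolute uncertainties add in quadrature for a linear combination:
  (δx)² = 0.108;  (2·δr)² = 0.493;  (δb)² = 0.0790
δS = √(0.679) = 0.824
S = 2.552.

2.552 ± 0.824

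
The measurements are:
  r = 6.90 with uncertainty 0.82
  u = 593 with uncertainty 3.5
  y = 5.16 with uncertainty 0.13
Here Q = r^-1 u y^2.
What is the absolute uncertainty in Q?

Each factor contributes (exponent × relative error)² to (δQ/Q)²:
  (-1·δr/r)² = (-1×0.119)² = 0.0141;  (1·δu/u)² = (1×0.00590)² = 3.48e-05;  (2·δy/y)² = (2×0.0252)² = 0.00254
δQ/Q = √(0.0167) = 0.129
Q = 2290, so δQ = 0.129 × 2290 = 296.

296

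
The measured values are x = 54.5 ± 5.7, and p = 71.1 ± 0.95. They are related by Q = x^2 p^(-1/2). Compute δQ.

Relative error in a monomial: (δQ/Q)² = Σ (nᵢ · δxᵢ/xᵢ)².
  (2·δx/x)² = (2×0.105)² = 0.0438;  (−½·δp/p)² = (-0.5×0.0134)² = 4.46e-05
δQ/Q = √(0.0438) = 0.209
Q = 352, so δQ = 0.209 × 352 = 73.7.

73.7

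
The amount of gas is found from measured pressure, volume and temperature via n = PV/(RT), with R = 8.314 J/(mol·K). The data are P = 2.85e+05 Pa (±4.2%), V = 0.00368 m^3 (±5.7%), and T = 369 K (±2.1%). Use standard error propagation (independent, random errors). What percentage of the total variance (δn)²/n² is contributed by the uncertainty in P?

32.3%

(δn/n)² = (1·δP/P)² + (1·δV/V)² + (-1·δT/T)²
  P term: (1×0.0420)² = 0.00176
  V term: (1×0.0570)² = 0.00325
  T term: (-1×0.0210)² = 0.000441
Total = 0.00545. Share from P = 0.00176/0.00545 = 0.323.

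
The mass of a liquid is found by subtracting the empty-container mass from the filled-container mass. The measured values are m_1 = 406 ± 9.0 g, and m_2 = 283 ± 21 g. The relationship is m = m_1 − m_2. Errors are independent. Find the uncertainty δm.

22.8 g

Absolute uncertainties add in quadrature for a linear combination:
  (δm_1)² = 81.0;  (δm_2)² = 441
δm = √(522) = 22.8 g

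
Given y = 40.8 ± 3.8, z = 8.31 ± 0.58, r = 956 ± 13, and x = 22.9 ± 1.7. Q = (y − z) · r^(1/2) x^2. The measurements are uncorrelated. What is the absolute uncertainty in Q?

Let u = y − z = 32.5. δu = √(δy² + δz²) = √(14.4 + 0.336) = 3.84, so δu/u = 0.118.
Q is then a monomial in u, r, x:
δQ/Q = √((δu/u)² + (½·δr/r)² + (2·δx/x)²) = √(0.0140 + 4.62e-05 + 0.0220) = 0.190
Q = 5.27e+05, so δQ = 0.190 × 5.27e+05 = 1e+05.

1e+05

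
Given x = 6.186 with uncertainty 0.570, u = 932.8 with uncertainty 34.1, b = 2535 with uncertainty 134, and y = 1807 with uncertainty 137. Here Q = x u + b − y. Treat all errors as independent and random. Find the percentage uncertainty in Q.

Let p = x·u = 5770. δp/p = √((1·δx/x)² + (1·δu/u)²) = √(0.00849 + 0.00134) = 0.0991, so δp = 572.
Q = p + b − y: δQ = √(δp² + δb² + δy²) = √(3.27e+05 + 18000 + 18800) = 603
Q = 6498, so δQ/Q = 603/6498 = 0.0928.

9.28%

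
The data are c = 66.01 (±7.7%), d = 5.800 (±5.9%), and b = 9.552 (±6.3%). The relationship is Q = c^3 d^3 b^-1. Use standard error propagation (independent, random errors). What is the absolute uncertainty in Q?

Q is a product of powers, so relative uncertainties combine in quadrature:
  (3·δc/c)² = (3×0.0770)² = 0.0534;  (3·δd/d)² = (3×0.0590)² = 0.0313;  (-1·δb/b)² = (-1×0.0630)² = 0.00397
δQ/Q = √(0.0887) = 0.298
Q = 5.875e+06, so δQ = 0.298 × 5.875e+06 = 1.75e+06.

1.75e+06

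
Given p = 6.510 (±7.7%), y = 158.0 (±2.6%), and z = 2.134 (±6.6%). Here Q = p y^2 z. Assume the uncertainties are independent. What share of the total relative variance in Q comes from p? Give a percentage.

(δQ/Q)² = (1·δp/p)² + (2·δy/y)² + (1·δz/z)²
  p term: (1×0.0770)² = 0.00593
  y term: (2×0.0260)² = 0.00270
  z term: (1×0.0660)² = 0.00436
Total = 0.0130. Share from p = 0.00593/0.0130 = 0.456.

45.6%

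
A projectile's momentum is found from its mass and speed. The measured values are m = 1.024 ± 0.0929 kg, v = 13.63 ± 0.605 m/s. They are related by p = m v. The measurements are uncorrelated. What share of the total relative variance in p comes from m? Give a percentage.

(δp/p)² = (1·δm/m)² + (1·δv/v)²
  m term: (1×0.0907)² = 0.00823
  v term: (1×0.0444)² = 0.00197
Total = 0.0102. Share from m = 0.00823/0.0102 = 0.807.

80.7%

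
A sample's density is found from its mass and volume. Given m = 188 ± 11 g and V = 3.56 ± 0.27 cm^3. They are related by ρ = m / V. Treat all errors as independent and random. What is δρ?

5.06 g/cm^3

Since ρ is a product/quotient, work with relative uncertainties:
  (1·δm/m)² = (1×0.0585)² = 0.00342;  (-1·δV/V)² = (-1×0.0758)² = 0.00575
δρ/ρ = √(0.00918) = 0.0958
ρ = 52.8 g/cm^3, so δρ = 0.0958 × 52.8 = 5.06 g/cm^3.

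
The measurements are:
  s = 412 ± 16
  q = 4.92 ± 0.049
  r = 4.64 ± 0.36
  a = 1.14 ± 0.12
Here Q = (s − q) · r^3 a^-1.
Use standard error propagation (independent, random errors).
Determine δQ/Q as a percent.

Let u = s − q = 407. δu = √(δs² + δq²) = √(256 + 0.00240) = 16.0, so δu/u = 0.0393.
Q is then a monomial in u, r, a:
δQ/Q = √((δu/u)² + (3·δr/r)² + (-1·δa/a)²) = √(0.00154 + 0.0542 + 0.0111) = 0.258

25.8%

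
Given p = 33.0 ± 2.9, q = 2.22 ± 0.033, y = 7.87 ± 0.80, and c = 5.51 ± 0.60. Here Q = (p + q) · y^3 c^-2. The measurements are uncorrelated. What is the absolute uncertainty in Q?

217

Let u = p + q = 35.2. δu = √(δp² + δq²) = √(8.41 + 0.00109) = 2.90, so δu/u = 0.0823.
Q is then a monomial in u, y, c:
δQ/Q = √((δu/u)² + (3·δy/y)² + (-2·δc/c)²) = √(0.00678 + 0.0930 + 0.0474) = 0.384
Q = 565, so δQ = 0.384 × 565 = 217.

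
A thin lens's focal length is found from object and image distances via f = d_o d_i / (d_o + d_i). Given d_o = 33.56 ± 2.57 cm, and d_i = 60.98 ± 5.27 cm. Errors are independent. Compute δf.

∂f/∂d_o = (d_i/(d_o+d_i))² = 0.416;  ∂f/∂d_i = (d_o/(d_o+d_i))² = 0.126
δf = √((∂f/∂d_o · δd_o)² + (∂f/∂d_i · δd_i)²) = √(1.14 + 0.441) = 1.26 cm

1.26 cm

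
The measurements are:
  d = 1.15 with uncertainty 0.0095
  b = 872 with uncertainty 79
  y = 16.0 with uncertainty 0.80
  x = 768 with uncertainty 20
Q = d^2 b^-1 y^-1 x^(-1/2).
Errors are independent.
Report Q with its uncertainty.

(3.42 ± 0.361) × 10^-6

Each factor contributes (exponent × relative error)² to (δQ/Q)²:
  (2·δd/d)² = (2×0.00826)² = 0.000273;  (-1·δb/b)² = (-1×0.0906)² = 0.00821;  (-1·δy/y)² = (-1×0.0500)² = 0.00250;  (−½·δx/x)² = (-0.5×0.0260)² = 0.000170
δQ/Q = √(0.0112) = 0.106
Q = 3.42e-06, so δQ = 0.106 × 3.42e-06 = 3.61e-07.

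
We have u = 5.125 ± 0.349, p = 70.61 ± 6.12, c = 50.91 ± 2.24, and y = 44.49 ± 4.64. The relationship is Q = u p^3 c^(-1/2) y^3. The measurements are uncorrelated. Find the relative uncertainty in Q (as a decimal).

Since Q is a product/quotient, work with relative uncertainties:
  (1·δu/u)² = (1×0.0681)² = 0.00464;  (3·δp/p)² = (3×0.0867)² = 0.0676;  (−½·δc/c)² = (-0.5×0.0440)² = 0.000484;  (3·δy/y)² = (3×0.104)² = 0.0979
δQ/Q = √(0.171) = 0.413

0.413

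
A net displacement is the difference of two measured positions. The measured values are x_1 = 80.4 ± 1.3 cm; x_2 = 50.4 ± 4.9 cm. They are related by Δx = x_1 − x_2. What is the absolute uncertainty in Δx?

5.07 cm

Δx is a linear combination, so absolute uncertainties add in quadrature:
  (δx_1)² = 1.69;  (δx_2)² = 24.0
δΔx = √(25.7) = 5.07 cm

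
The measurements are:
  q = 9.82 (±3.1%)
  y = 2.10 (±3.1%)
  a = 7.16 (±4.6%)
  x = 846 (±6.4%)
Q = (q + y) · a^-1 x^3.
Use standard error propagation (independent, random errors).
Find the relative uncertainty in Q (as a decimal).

0.199

Let u = q + y = 11.9. δu = √(δq² + δy²) = √(0.0927 + 0.00424) = 0.311, so δu/u = 0.0261.
Q is then a monomial in u, a, x:
δQ/Q = √((δu/u)² + (-1·δa/a)² + (3·δx/x)²) = √(0.000682 + 0.00212 + 0.0369) = 0.199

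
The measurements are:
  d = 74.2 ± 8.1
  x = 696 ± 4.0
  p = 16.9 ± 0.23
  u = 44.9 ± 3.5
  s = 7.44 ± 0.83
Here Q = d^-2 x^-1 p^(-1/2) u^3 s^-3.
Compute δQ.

6.46e-06

For a monomial Q ∝ d^-2, x^-1, p^(-1/2), u^3, s^-3, fractional errors add in quadrature:
  (-2·δd/d)² = (-2×0.109)² = 0.0477;  (-1·δx/x)² = (-1×0.00575)² = 3.3e-05;  (−½·δp/p)² = (-0.5×0.0136)² = 4.63e-05;  (3·δu/u)² = (3×0.0780)² = 0.0547;  (-3·δs/s)² = (-3×0.112)² = 0.112
δQ/Q = √(0.214) = 0.463
Q = 1.4e-05, so δQ = 0.463 × 1.4e-05 = 6.46e-06.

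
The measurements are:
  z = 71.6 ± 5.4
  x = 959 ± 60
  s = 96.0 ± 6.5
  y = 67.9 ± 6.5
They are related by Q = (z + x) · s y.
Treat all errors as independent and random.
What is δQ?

Let u = z + x = 1030. δu = √(δz² + δx²) = √(29.2 + 3600) = 60.2, so δu/u = 0.0585.
Q is then a monomial in u, s, y:
δQ/Q = √((δu/u)² + (1·δs/s)² + (1·δy/y)²) = √(0.00342 + 0.00458 + 0.00916) = 0.131
Q = 6.72e+06, so δQ = 0.131 × 6.72e+06 = 8.8e+05.

8.8e+05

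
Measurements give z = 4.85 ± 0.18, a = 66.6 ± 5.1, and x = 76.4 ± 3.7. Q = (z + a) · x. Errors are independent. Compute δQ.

Let u = z + a = 71.4. δu = √(δz² + δa²) = √(0.0324 + 26.0) = 5.10, so δu/u = 0.0714.
Q is then a monomial in u, x:
δQ/Q = √((δu/u)² + (1·δx/x)²) = √(0.00510 + 0.00235) = 0.0863
Q = 5460, so δQ = 0.0863 × 5460 = 471.

471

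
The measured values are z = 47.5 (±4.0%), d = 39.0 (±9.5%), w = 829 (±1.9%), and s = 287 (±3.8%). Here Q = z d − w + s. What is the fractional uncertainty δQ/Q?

Let p = z·d = 1850. δp/p = √((1·δz/z)² + (1·δd/d)²) = √(0.00160 + 0.00903) = 0.103, so δp = 191.
Q = p − w + s: δQ = √(δp² + δw² + δs²) = √(36500 + 248 + 119) = 192
Q = 1310, so δQ/Q = 192/1310 = 0.146.

0.146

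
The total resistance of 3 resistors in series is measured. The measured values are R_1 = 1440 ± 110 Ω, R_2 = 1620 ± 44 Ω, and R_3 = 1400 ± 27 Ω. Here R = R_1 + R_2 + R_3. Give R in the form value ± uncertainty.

4460 ± 122 Ω

Sums and differences: (δR)² = Σ (cᵢ δxᵢ)².
  (δR_1)² = 12100;  (δR_2)² = 1940;  (δR_3)² = 729
δR = √(14800) = 122 Ω
R = 4460 Ω.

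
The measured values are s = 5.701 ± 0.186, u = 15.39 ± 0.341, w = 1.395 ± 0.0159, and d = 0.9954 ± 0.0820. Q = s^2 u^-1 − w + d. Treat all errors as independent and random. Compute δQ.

0.168

Let p = s^2·u^-1 = 2.112. δp/p = √((2·δs/s)² + (-1·δu/u)²) = √(0.00426 + 0.000491) = 0.0689, so δp = 0.146.
Q = p − w + d: δQ = √(δp² + δw² + δd²) = √(0.0212 + 0.000253 + 0.00672) = 0.168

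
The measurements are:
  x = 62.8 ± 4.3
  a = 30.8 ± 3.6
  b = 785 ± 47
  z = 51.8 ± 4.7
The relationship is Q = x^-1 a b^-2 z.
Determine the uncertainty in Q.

8.34e-06

Products/powers → add relative errors in quadrature, weighted by exponent:
  (-1·δx/x)² = (-1×0.0685)² = 0.00469;  (1·δa/a)² = (1×0.117)² = 0.0137;  (-2·δb/b)² = (-2×0.0599)² = 0.0143;  (1·δz/z)² = (1×0.0907)² = 0.00823
δQ/Q = √(0.0409) = 0.202
Q = 4.12e-05, so δQ = 0.202 × 4.12e-05 = 8.34e-06.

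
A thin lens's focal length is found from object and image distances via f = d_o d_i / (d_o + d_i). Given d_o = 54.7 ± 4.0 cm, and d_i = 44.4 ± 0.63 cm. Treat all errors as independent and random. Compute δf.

0.826 cm

∂f/∂d_o = (d_i/(d_o+d_i))² = 0.201;  ∂f/∂d_i = (d_o/(d_o+d_i))² = 0.305
δf = √((∂f/∂d_o · δd_o)² + (∂f/∂d_i · δd_i)²) = √(0.645 + 0.0368) = 0.826 cm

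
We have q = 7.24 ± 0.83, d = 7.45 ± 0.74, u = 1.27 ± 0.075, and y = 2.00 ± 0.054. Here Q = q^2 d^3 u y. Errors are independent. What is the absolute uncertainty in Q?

Products/powers → add relative errors in quadrature, weighted by exponent:
  (2·δq/q)² = (2×0.115)² = 0.0526;  (3·δd/d)² = (3×0.0993)² = 0.0888;  (1·δu/u)² = (1×0.0591)² = 0.00349;  (1·δy/y)² = (1×0.0270)² = 0.000729
δQ/Q = √(0.146) = 0.382
Q = 55100, so δQ = 0.382 × 55100 = 21000.

21000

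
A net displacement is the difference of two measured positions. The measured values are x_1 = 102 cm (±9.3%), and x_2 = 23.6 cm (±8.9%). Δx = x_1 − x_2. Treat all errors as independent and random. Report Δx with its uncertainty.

Δx is a linear combination, so absolute uncertainties add in quadrature:
  (δx_1)² = 90.0;  (δx_2)² = 4.41
δΔx = √(94.4) = 9.72 cm
Δx = 78.4 cm.

78.4 ± 9.72 cm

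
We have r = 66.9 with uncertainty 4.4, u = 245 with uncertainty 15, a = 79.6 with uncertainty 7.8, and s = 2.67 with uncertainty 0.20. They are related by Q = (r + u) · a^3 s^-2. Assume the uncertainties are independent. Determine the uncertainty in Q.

7.36e+06

Let w = r + u = 312. δw = √(δr² + δu²) = √(19.4 + 225) = 15.6, so δw/w = 0.0501.
Q is then a monomial in w, a, s:
δQ/Q = √((δw/w)² + (3·δa/a)² + (-2·δs/s)²) = √(0.00251 + 0.0864 + 0.0224) = 0.334
Q = 2.21e+07, so δQ = 0.334 × 2.21e+07 = 7.36e+06.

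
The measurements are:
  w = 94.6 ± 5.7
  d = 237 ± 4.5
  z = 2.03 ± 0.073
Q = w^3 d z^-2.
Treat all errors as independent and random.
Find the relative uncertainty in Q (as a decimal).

0.195

Since Q is a product/quotient, work with relative uncertainties:
  (3·δw/w)² = (3×0.0603)² = 0.0327;  (1·δd/d)² = (1×0.0190)² = 0.000361;  (-2·δz/z)² = (-2×0.0360)² = 0.00517
δQ/Q = √(0.0382) = 0.195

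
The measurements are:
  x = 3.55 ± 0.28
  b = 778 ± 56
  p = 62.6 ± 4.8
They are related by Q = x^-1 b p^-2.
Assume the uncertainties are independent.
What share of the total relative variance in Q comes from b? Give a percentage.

14.8%

(δQ/Q)² = (-1·δx/x)² + (1·δb/b)² + (-2·δp/p)²
  x term: (-1×0.0789)² = 0.00622
  b term: (1×0.0720)² = 0.00518
  p term: (-2×0.0767)² = 0.0235
Total = 0.0349. Share from b = 0.00518/0.0349 = 0.148.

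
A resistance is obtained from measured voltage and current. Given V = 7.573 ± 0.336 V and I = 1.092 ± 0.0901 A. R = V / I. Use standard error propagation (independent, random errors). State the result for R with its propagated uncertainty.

Each factor contributes (exponent × relative error)² to (δR/R)²:
  (1·δV/V)² = (1×0.0444)² = 0.00197;  (-1·δI/I)² = (-1×0.0825)² = 0.00681
δR/R = √(0.00878) = 0.0937
R = 6.935 Ω, so δR = 0.0937 × 6.935 = 0.650 Ω.

6.935 ± 0.650 Ω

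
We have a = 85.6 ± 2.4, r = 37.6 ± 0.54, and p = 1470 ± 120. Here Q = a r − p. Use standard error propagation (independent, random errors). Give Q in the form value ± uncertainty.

1750 ± 157

Let w = a·r = 3220. δw/w = √((1·δa/a)² + (1·δr/r)²) = √(0.000786 + 0.000206) = 0.0315, so δw = 101.
Q = w − p: δQ = √(δw² + δp²) = √(10300 + 14400) = 157
Q = 1750.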